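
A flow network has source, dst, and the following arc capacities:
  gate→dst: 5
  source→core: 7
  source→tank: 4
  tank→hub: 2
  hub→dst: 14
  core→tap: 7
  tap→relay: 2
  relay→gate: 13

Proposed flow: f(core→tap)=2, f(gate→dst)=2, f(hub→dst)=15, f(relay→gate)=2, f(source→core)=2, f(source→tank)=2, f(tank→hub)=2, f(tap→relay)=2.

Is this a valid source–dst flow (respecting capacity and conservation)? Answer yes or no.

Capacity violated on hub→dst: flow 15 > capacity 14.

No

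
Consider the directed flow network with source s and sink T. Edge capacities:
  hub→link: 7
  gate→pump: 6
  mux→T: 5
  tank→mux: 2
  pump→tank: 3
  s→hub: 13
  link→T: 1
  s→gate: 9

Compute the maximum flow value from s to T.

3

Augment s→hub→link→T: bottleneck 1. Total 1.
Augment s→gate→pump→tank→mux→T: bottleneck 2. Total 3.
No augmenting path remains in the residual graph.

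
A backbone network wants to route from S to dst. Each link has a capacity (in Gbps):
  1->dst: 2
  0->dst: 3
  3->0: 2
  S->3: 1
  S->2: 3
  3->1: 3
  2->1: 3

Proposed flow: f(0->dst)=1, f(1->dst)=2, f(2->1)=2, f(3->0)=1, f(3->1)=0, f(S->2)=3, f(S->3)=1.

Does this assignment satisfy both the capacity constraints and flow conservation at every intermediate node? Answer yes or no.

No

Conservation fails at 2: inflow 3 ≠ outflow 2.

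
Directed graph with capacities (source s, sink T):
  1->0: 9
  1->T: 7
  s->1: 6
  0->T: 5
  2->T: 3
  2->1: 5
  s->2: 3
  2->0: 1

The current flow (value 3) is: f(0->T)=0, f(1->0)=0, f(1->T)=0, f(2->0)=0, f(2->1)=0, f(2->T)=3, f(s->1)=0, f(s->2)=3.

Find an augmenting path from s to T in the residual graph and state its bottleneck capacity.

Residual along s->1->T: s->1: 6, 1->T: 7.
Bottleneck = min = 6.

s->1->T, bottleneck 6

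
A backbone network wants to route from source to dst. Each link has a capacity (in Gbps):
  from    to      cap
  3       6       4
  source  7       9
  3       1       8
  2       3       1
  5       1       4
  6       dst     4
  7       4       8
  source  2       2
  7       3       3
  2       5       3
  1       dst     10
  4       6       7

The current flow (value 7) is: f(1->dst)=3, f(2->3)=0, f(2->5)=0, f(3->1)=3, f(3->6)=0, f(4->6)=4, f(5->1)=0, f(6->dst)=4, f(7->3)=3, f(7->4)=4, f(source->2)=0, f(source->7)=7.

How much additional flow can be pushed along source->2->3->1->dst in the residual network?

Residual capacities along the path: source->2: 2, 2->3: 1, 3->1: 5, 1->dst: 7.
Minimum is 1.

1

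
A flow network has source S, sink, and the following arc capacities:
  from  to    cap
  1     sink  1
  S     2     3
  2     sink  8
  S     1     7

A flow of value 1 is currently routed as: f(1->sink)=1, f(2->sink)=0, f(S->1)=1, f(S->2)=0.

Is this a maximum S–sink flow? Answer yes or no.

No

Residual path S->2->sink has bottleneck 3 > 0.
Pushing 3 along it raises the flow to 4, so the given flow is not maximum.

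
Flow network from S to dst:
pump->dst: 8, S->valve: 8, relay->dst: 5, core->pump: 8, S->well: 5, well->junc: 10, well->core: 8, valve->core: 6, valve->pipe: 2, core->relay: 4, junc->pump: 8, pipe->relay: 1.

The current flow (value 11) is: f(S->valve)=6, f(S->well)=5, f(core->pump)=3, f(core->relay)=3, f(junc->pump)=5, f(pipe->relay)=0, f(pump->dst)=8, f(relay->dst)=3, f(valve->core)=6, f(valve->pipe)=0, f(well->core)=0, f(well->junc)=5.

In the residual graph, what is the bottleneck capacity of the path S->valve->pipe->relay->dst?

1

Residual capacities along the path: S->valve: 2, valve->pipe: 2, pipe->relay: 1, relay->dst: 2.
Minimum is 1.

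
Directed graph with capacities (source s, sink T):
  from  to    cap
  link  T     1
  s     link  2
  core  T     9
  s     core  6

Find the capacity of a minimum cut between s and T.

Max flow = 7 (via 2 augmenting paths).
In the residual at optimum, the set reachable from s is {link, s}.
Cut edges: s->core (cap 6), link->T (cap 1). Sum = 7.

7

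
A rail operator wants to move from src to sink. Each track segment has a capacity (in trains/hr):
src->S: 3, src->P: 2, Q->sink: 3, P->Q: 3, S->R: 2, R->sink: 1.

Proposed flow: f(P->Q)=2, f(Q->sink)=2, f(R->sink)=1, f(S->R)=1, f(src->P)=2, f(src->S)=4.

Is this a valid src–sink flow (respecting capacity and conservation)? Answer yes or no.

Capacity violated on src->S: flow 4 > capacity 3.

No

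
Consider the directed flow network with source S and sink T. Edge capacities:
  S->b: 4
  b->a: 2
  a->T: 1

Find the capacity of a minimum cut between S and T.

Max flow = 1 (via 1 augmenting path).
In the residual at optimum, the set reachable from S is {S, a, b}.
Cut edges: a->T (cap 1). Sum = 1.

1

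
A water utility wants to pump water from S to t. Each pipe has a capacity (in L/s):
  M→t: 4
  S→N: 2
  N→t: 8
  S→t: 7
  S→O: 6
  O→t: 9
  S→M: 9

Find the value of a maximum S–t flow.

Augment S→t: bottleneck 7. Total 7.
Augment S→O→t: bottleneck 6. Total 13.
Augment S→N→t: bottleneck 2. Total 15.
Augment S→M→t: bottleneck 4. Total 19.
No augmenting path remains in the residual graph.

19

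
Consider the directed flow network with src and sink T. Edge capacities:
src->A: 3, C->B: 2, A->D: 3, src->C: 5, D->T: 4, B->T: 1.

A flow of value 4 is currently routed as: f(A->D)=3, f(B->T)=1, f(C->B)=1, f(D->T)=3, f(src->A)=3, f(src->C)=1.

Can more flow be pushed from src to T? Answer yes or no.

No

Residual reachable from src: {B, C, src}; T is not reachable.
Saturated cut: src->A, B->T with total capacity 4 = current flow value. Flow is maximum.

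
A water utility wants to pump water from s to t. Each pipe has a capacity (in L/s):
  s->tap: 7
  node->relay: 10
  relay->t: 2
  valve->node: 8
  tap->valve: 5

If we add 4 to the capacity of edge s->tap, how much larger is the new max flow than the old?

Original max flow = 2.
Edge s->tap does not cross the min cut (source side {node, relay, s, tap, valve}), so extra capacity there cannot help.
New max flow = 2. Increase = 0.

0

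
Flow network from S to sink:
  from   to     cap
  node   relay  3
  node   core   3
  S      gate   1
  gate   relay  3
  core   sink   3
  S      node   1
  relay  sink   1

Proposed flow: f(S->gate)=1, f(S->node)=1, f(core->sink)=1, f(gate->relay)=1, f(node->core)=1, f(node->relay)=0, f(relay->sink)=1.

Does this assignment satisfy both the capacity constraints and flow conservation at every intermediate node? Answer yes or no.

Every edge has 0 ≤ f(e) ≤ cap(e).
At each intermediate node, inflow equals outflow.

Yes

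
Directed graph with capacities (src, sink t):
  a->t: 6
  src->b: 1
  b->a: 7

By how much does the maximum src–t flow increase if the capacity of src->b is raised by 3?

Original max flow = 1.
After raising cap(src->b), augmenting paths through that edge carry 3 more units.
New max flow = 4. Increase = 3.

3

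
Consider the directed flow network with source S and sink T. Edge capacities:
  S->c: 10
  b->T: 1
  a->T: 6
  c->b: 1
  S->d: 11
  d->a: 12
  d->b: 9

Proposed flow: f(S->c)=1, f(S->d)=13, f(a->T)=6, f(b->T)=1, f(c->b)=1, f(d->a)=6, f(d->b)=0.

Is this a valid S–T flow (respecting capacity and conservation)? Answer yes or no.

Capacity violated on S->d: flow 13 > capacity 11.

No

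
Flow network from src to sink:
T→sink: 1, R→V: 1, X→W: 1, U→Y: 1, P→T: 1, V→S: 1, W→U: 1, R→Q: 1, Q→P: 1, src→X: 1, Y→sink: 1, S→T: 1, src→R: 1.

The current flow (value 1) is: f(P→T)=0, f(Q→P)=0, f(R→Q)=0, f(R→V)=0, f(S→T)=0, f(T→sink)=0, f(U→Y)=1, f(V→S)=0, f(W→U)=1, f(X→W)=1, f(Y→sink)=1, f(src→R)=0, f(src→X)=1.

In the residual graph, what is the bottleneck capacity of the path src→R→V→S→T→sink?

1

Residual capacities along the path: src→R: 1, R→V: 1, V→S: 1, S→T: 1, T→sink: 1.
Minimum is 1.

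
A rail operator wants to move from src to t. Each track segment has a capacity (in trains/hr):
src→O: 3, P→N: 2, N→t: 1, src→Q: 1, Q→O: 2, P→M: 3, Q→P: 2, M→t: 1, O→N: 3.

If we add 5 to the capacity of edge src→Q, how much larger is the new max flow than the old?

0

Original max flow = 2.
Even with extra capacity on src→Q, another cut of capacity 2 remains binding.
New max flow = 2. Increase = 0.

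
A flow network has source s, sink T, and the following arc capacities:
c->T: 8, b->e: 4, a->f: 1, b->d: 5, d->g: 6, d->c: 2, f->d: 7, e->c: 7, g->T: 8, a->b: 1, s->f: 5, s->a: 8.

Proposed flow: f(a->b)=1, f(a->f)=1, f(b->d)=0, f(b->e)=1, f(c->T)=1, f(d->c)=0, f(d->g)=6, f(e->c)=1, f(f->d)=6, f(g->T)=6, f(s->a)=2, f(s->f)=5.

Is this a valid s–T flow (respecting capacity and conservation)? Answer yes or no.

Yes

Every edge has 0 ≤ f(e) ≤ cap(e).
At each intermediate node, inflow equals outflow.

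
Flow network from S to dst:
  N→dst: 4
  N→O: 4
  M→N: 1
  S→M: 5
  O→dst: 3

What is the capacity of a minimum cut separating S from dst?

1

Max flow = 1 (via 1 augmenting path).
In the residual at optimum, the set reachable from S is {M, S}.
Cut edges: M→N (cap 1). Sum = 1.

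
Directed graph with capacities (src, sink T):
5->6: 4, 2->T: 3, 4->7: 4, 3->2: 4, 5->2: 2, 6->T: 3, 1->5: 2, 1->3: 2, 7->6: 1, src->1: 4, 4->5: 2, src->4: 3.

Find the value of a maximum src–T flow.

6

Augment src->1->3->2->T: bottleneck 2. Total 2.
Augment src->1->5->2->T: bottleneck 1. Total 3.
Augment src->1->5->6->T: bottleneck 1. Total 4.
Augment src->4->5->6->T: bottleneck 2. Total 6.
No augmenting path remains in the residual graph.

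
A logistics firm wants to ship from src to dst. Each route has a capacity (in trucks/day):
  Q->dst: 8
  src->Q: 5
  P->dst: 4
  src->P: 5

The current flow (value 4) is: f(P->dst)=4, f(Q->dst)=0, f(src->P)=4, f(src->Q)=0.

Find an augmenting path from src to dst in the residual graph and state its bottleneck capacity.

Residual along src->Q->dst: src->Q: 5, Q->dst: 8.
Bottleneck = min = 5.

src->Q->dst, bottleneck 5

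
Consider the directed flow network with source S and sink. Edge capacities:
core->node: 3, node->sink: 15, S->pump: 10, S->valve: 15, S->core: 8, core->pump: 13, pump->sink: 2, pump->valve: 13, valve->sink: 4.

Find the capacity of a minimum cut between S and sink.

9

Max flow = 9 (via 3 augmenting paths).
In the residual at optimum, the set reachable from S is {S, core, pump, valve}.
Cut edges: core->node (cap 3), pump->sink (cap 2), valve->sink (cap 4). Sum = 9.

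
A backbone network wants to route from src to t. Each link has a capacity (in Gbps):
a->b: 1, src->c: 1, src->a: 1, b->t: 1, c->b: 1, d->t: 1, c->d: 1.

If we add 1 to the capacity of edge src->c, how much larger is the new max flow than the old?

Original max flow = 2.
Even with extra capacity on src->c, another cut of capacity 2 remains binding.
New max flow = 2. Increase = 0.

0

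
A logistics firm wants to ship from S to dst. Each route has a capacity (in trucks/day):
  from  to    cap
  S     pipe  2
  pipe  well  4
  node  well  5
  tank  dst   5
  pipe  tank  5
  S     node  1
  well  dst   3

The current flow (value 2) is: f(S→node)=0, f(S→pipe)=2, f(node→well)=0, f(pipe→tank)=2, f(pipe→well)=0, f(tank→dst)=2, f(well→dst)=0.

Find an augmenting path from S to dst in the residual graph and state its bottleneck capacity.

S→node→well→dst, bottleneck 1

Residual along S→node→well→dst: S→node: 1, node→well: 5, well→dst: 3.
Bottleneck = min = 1.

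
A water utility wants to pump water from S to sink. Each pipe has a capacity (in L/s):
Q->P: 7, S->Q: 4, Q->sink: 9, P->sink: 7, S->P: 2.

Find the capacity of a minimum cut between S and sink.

Max flow = 6 (via 2 augmenting paths).
In the residual at optimum, the set reachable from S is {S}.
Cut edges: S->Q (cap 4), S->P (cap 2). Sum = 6.

6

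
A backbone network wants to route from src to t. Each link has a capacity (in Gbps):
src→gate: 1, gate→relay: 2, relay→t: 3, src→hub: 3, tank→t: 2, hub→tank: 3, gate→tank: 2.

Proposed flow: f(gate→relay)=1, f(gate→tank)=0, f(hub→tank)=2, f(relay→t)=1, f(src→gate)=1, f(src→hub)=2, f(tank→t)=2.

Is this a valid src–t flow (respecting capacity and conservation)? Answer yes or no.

Yes

Every edge has 0 ≤ f(e) ≤ cap(e).
At each intermediate node, inflow equals outflow.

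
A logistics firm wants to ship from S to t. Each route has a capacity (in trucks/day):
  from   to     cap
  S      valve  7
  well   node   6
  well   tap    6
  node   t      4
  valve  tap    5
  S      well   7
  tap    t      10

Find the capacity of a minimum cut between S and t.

12

Max flow = 12 (via 3 augmenting paths).
In the residual at optimum, the set reachable from S is {S, valve}.
Cut edges: S->well (cap 7), valve->tap (cap 5). Sum = 12.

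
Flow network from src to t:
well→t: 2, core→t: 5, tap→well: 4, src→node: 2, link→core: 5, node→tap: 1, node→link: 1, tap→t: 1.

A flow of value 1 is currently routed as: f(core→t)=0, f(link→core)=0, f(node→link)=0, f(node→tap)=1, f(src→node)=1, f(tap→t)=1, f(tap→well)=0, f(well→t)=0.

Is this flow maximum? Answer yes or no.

Residual path src→node→link→core→t has bottleneck 1 > 0.
Pushing 1 along it raises the flow to 2, so the given flow is not maximum.

No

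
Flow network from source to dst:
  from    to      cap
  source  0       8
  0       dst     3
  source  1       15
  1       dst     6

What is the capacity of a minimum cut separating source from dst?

9

Max flow = 9 (via 2 augmenting paths).
In the residual at optimum, the set reachable from source is {0, 1, source}.
Cut edges: 1->dst (cap 6), 0->dst (cap 3). Sum = 9.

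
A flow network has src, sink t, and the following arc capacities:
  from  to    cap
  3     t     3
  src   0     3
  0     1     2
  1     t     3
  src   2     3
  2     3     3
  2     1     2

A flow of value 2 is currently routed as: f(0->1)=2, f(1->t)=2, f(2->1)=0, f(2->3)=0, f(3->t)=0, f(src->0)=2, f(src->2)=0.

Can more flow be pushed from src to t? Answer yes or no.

Residual path src->2->1->t has bottleneck 1 > 0.
Pushing 1 along it raises the flow to 3, so the given flow is not maximum.

Yes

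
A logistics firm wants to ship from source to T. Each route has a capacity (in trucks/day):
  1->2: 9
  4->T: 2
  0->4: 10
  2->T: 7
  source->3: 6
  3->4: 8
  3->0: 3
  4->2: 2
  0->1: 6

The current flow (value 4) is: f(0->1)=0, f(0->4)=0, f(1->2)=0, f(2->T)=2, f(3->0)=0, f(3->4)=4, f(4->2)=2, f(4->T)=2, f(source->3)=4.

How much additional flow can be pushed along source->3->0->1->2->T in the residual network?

Residual capacities along the path: source->3: 2, 3->0: 3, 0->1: 6, 1->2: 9, 2->T: 5.
Minimum is 2.

2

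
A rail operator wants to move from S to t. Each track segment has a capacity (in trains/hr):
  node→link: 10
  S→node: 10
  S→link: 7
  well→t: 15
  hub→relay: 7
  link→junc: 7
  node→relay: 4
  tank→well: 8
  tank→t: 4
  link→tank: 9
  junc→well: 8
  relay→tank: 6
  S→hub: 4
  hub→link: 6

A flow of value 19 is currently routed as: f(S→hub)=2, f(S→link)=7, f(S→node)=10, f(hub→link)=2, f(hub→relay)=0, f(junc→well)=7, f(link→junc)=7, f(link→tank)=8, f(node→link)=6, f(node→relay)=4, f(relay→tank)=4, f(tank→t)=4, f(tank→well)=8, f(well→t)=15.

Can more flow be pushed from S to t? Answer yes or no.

Residual reachable from S: {S, hub, link, node, relay, tank}; t is not reachable.
Saturated cut: link→junc, tank→well, tank→t with total capacity 19 = current flow value. Flow is maximum.

No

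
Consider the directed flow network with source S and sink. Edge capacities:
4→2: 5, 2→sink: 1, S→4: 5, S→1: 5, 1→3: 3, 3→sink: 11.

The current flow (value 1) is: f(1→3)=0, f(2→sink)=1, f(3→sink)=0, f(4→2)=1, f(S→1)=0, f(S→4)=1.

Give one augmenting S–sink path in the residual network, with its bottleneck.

Residual along S→1→3→sink: S→1: 5, 1→3: 3, 3→sink: 11.
Bottleneck = min = 3.

S→1→3→sink, bottleneck 3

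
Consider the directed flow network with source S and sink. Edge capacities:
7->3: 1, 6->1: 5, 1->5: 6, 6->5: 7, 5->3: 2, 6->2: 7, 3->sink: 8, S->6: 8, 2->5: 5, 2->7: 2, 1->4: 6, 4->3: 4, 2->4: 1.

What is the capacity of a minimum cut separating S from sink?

7

Max flow = 7 (via 4 augmenting paths).
In the residual at optimum, the set reachable from S is {1, 2, 4, 5, 6, 7, S}.
Cut edges: 7->3 (cap 1), 5->3 (cap 2), 4->3 (cap 4). Sum = 7.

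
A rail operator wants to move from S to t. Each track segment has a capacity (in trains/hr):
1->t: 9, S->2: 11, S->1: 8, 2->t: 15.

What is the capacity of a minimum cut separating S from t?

19

Max flow = 19 (via 2 augmenting paths).
In the residual at optimum, the set reachable from S is {S}.
Cut edges: S->1 (cap 8), S->2 (cap 11). Sum = 19.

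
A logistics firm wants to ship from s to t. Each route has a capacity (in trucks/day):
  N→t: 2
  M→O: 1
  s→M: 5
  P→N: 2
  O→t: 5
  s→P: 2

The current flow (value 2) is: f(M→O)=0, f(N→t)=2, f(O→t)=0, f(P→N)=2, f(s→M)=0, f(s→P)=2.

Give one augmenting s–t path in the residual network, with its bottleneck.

s→M→O→t, bottleneck 1

Residual along s→M→O→t: s→M: 5, M→O: 1, O→t: 5.
Bottleneck = min = 1.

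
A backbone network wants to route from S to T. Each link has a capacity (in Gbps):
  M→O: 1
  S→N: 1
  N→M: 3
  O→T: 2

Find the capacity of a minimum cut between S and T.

Max flow = 1 (via 1 augmenting path).
In the residual at optimum, the set reachable from S is {S}.
Cut edges: S→N (cap 1). Sum = 1.

1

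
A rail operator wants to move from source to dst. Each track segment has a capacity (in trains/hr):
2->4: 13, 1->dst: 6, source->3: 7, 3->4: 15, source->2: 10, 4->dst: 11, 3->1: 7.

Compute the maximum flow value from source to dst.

17

Augment source->3->1->dst: bottleneck 6. Total 6.
Augment source->3->4->dst: bottleneck 1. Total 7.
Augment source->2->4->dst: bottleneck 10. Total 17.
No augmenting path remains in the residual graph.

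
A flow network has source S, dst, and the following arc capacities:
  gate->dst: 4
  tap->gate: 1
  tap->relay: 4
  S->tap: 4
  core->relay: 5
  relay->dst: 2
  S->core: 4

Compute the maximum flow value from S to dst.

3

Augment S->core->relay->dst: bottleneck 2. Total 2.
Augment S->tap->gate->dst: bottleneck 1. Total 3.
No augmenting path remains in the residual graph.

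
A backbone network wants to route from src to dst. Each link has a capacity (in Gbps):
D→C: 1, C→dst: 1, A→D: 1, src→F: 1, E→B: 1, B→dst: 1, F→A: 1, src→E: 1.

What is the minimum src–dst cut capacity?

Max flow = 2 (via 2 augmenting paths).
In the residual at optimum, the set reachable from src is {src}.
Cut edges: src→E (cap 1), src→F (cap 1). Sum = 2.

2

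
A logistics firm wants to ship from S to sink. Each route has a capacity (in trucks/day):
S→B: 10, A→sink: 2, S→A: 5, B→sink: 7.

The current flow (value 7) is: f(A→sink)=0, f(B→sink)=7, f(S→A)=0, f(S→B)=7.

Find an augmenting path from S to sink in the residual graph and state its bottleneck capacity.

Residual along S→A→sink: S→A: 5, A→sink: 2.
Bottleneck = min = 2.

S→A→sink, bottleneck 2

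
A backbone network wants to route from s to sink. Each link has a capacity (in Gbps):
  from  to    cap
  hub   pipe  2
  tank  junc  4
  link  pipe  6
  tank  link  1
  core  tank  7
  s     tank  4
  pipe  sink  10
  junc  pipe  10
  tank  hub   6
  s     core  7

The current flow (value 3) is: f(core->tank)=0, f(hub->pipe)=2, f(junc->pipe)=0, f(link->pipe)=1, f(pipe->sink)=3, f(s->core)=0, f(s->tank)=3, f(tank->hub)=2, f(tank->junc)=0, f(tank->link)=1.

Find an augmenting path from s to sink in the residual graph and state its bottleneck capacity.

Residual along s->tank->junc->pipe->sink: s->tank: 1, tank->junc: 4, junc->pipe: 10, pipe->sink: 7.
Bottleneck = min = 1.

s->tank->junc->pipe->sink, bottleneck 1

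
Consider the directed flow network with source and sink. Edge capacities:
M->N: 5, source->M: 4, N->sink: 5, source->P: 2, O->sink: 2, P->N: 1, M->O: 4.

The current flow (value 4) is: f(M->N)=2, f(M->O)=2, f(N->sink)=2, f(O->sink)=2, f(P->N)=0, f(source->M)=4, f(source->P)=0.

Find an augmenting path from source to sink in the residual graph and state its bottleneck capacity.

source->P->N->sink, bottleneck 1

Residual along source->P->N->sink: source->P: 2, P->N: 1, N->sink: 3.
Bottleneck = min = 1.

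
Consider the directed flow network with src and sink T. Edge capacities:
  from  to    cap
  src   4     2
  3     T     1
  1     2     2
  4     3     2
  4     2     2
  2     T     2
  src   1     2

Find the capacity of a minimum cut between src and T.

Max flow = 3 (via 3 augmenting paths).
In the residual at optimum, the set reachable from src is {1, 2, 3, 4, src}.
Cut edges: 3→T (cap 1), 2→T (cap 2). Sum = 3.

3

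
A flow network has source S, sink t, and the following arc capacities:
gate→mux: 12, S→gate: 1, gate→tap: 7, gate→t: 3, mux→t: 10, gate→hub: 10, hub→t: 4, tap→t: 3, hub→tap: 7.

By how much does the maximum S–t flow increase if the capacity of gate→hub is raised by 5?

Original max flow = 1.
Edge gate→hub does not cross the min cut (source side {S}), so extra capacity there cannot help.
New max flow = 1. Increase = 0.

0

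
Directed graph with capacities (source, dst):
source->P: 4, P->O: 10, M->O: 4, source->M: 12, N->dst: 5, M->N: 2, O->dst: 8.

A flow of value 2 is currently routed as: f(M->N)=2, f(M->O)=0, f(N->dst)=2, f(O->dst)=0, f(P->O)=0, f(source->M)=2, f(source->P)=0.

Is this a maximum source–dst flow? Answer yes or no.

Residual path source->M->O->dst has bottleneck 4 > 0.
Pushing 4 along it raises the flow to 6, so the given flow is not maximum.

No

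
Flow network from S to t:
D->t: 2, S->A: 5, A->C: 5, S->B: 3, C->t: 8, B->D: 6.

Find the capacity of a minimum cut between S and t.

7

Max flow = 7 (via 2 augmenting paths).
In the residual at optimum, the set reachable from S is {B, D, S}.
Cut edges: S->A (cap 5), D->t (cap 2). Sum = 7.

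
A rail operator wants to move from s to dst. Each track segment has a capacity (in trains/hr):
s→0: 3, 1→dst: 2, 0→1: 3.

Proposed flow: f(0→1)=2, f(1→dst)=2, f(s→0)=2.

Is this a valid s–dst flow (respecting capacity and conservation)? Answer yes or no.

Yes

Every edge has 0 ≤ f(e) ≤ cap(e).
At each intermediate node, inflow equals outflow.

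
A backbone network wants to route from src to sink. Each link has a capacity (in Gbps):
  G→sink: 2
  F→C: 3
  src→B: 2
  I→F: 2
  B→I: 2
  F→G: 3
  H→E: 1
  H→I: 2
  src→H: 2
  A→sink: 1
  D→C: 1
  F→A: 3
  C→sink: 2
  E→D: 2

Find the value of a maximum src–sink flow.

Augment src→B→I→F→A→sink: bottleneck 1. Total 1.
Augment src→B→I→F→C→sink: bottleneck 1. Total 2.
Augment src→H→E→D→C→sink: bottleneck 1. Total 3.
No augmenting path remains in the residual graph.

3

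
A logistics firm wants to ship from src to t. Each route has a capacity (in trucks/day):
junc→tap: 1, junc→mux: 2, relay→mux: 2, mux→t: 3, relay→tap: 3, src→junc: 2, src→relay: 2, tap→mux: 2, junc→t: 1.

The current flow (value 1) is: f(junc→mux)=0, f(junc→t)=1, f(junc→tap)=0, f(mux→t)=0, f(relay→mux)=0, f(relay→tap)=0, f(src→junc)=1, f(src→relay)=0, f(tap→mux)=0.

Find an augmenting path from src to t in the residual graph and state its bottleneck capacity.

Residual along src→junc→mux→t: src→junc: 1, junc→mux: 2, mux→t: 3.
Bottleneck = min = 1.

src→junc→mux→t, bottleneck 1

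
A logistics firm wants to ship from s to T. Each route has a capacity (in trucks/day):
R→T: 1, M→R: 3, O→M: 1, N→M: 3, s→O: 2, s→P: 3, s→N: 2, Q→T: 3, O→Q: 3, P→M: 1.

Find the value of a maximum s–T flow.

3

Augment s→O→Q→T: bottleneck 2. Total 2.
Augment s→P→M→R→T: bottleneck 1. Total 3.
No augmenting path remains in the residual graph.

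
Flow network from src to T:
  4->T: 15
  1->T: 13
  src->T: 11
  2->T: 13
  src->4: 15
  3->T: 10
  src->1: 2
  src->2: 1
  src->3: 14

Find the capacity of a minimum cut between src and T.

Max flow = 39 (via 5 augmenting paths).
In the residual at optimum, the set reachable from src is {3, src}.
Cut edges: src->1 (cap 2), src->2 (cap 1), src->4 (cap 15), src->T (cap 11), 3->T (cap 10). Sum = 39.

39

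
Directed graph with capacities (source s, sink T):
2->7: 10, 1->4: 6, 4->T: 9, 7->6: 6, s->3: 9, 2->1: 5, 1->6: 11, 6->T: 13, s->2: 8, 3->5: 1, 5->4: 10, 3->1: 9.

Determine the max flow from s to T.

Augment s->2->7->6->T: bottleneck 6. Total 6.
Augment s->2->1->6->T: bottleneck 2. Total 8.
Augment s->3->1->6->T: bottleneck 5. Total 13.
Augment s->3->1->4->T: bottleneck 4. Total 17.
No augmenting path remains in the residual graph.

17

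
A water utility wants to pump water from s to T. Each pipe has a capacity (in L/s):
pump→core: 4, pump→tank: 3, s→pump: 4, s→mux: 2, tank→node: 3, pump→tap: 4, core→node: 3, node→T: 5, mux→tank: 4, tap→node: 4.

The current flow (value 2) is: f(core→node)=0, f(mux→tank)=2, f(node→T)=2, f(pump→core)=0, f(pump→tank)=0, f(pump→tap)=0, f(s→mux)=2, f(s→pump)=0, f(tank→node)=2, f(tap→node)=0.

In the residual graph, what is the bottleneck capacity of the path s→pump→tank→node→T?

1

Residual capacities along the path: s→pump: 4, pump→tank: 3, tank→node: 1, node→T: 3.
Minimum is 1.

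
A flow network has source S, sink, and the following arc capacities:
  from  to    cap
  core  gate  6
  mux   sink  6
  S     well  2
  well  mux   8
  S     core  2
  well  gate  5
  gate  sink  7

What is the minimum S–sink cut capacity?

4

Max flow = 4 (via 2 augmenting paths).
In the residual at optimum, the set reachable from S is {S}.
Cut edges: S→core (cap 2), S→well (cap 2). Sum = 4.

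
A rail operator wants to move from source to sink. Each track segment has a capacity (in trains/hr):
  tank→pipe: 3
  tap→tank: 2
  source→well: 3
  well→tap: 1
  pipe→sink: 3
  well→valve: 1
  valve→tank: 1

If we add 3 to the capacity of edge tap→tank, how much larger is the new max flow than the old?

0

Original max flow = 2.
Edge tap→tank does not cross the min cut (source side {source, well}), so extra capacity there cannot help.
New max flow = 2. Increase = 0.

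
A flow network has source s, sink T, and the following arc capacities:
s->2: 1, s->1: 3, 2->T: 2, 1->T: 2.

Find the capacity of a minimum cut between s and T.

3

Max flow = 3 (via 2 augmenting paths).
In the residual at optimum, the set reachable from s is {1, s}.
Cut edges: s->2 (cap 1), 1->T (cap 2). Sum = 3.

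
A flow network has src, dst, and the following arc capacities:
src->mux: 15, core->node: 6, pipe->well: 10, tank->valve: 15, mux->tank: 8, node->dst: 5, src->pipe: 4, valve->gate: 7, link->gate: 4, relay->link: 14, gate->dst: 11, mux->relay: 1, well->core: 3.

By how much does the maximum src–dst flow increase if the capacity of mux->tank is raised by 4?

0

Original max flow = 11.
Edge mux->tank does not cross the min cut (source side {mux, pipe, src, tank, valve, well}), so extra capacity there cannot help.
New max flow = 11. Increase = 0.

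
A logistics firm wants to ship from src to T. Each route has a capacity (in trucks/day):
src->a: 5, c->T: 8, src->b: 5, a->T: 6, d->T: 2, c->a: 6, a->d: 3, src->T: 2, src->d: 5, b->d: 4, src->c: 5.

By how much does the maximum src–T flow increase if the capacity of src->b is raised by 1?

0

Original max flow = 14.
Edge src->b does not cross the min cut (source side {b, d, src}), so extra capacity there cannot help.
New max flow = 14. Increase = 0.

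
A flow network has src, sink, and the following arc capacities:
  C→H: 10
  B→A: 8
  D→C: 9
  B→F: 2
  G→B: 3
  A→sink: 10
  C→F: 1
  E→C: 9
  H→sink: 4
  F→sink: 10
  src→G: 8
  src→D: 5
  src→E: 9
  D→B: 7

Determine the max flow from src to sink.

Augment src→G→B→A→sink: bottleneck 3. Total 3.
Augment src→D→B→A→sink: bottleneck 5. Total 8.
Augment src→E→C→H→sink: bottleneck 4. Total 12.
Augment src→E→C→F→sink: bottleneck 1. Total 13.
No augmenting path remains in the residual graph.

13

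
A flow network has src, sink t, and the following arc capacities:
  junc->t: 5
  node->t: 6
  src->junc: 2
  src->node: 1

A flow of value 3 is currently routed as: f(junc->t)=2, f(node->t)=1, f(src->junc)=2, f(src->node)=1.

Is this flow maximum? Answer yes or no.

Residual reachable from src: {src}; t is not reachable.
Saturated cut: src->junc, src->node with total capacity 3 = current flow value. Flow is maximum.

Yes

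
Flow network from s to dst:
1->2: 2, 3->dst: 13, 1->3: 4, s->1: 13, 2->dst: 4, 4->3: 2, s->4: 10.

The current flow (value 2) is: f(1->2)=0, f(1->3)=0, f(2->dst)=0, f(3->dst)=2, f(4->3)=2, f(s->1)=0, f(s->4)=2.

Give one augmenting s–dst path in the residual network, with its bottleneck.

s->1->3->dst, bottleneck 4

Residual along s->1->3->dst: s->1: 13, 1->3: 4, 3->dst: 11.
Bottleneck = min = 4.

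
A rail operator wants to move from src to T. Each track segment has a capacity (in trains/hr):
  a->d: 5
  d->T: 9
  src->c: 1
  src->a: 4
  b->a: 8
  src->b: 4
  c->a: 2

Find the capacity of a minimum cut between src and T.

5

Max flow = 5 (via 2 augmenting paths).
In the residual at optimum, the set reachable from src is {a, b, c, src}.
Cut edges: a->d (cap 5). Sum = 5.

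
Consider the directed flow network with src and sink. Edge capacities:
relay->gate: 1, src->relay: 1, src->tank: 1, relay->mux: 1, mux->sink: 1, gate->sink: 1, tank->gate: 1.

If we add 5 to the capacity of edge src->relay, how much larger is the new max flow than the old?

Original max flow = 2.
Even with extra capacity on src->relay, another cut of capacity 2 remains binding.
New max flow = 2. Increase = 0.

0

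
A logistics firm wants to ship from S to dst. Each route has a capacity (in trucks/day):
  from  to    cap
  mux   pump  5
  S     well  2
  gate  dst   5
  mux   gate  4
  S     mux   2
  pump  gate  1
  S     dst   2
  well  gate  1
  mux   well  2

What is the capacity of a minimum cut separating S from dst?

5

Max flow = 5 (via 3 augmenting paths).
In the residual at optimum, the set reachable from S is {S, well}.
Cut edges: S→mux (cap 2), S→dst (cap 2), well→gate (cap 1). Sum = 5.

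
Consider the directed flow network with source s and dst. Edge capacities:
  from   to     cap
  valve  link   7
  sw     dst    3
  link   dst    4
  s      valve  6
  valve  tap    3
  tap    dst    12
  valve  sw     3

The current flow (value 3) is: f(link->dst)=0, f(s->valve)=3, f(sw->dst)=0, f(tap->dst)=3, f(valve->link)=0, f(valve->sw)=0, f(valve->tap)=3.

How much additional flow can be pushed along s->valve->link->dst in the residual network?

Residual capacities along the path: s->valve: 3, valve->link: 7, link->dst: 4.
Minimum is 3.

3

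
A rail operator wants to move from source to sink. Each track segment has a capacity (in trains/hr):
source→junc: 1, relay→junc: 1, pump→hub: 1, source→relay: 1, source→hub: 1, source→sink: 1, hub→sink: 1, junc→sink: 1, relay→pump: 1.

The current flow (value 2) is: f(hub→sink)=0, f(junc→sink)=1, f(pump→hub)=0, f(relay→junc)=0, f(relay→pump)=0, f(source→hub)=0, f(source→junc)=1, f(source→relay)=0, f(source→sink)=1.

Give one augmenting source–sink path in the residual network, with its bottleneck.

source→hub→sink, bottleneck 1

Residual along source→hub→sink: source→hub: 1, hub→sink: 1.
Bottleneck = min = 1.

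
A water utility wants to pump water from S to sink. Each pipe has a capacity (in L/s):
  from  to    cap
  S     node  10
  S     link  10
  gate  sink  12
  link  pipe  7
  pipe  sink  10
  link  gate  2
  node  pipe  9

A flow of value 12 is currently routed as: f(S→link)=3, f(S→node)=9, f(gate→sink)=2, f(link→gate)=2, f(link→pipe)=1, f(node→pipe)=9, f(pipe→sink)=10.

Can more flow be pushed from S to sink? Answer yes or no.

Residual reachable from S: {S, link, node, pipe}; sink is not reachable.
Saturated cut: link→gate, pipe→sink with total capacity 12 = current flow value. Flow is maximum.

No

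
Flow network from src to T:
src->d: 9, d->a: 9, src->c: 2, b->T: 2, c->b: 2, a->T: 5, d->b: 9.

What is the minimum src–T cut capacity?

7

Max flow = 7 (via 2 augmenting paths).
In the residual at optimum, the set reachable from src is {a, b, c, d, src}.
Cut edges: b->T (cap 2), a->T (cap 5). Sum = 7.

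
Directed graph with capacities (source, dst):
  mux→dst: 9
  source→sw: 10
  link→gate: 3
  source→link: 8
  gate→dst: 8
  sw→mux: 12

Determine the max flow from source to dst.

12

Augment source→link→gate→dst: bottleneck 3. Total 3.
Augment source→sw→mux→dst: bottleneck 9. Total 12.
No augmenting path remains in the residual graph.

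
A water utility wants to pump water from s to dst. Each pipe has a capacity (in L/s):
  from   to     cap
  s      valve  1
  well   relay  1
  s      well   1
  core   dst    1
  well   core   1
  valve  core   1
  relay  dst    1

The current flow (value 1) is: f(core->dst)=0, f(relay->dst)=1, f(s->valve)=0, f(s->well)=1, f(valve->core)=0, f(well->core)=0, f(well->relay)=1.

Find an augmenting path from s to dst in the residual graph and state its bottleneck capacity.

s->valve->core->dst, bottleneck 1

Residual along s->valve->core->dst: s->valve: 1, valve->core: 1, core->dst: 1.
Bottleneck = min = 1.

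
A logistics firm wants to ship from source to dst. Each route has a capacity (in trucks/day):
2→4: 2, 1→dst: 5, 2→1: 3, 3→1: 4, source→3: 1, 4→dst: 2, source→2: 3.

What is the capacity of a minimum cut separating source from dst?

Max flow = 4 (via 2 augmenting paths).
In the residual at optimum, the set reachable from source is {source}.
Cut edges: source→3 (cap 1), source→2 (cap 3). Sum = 4.

4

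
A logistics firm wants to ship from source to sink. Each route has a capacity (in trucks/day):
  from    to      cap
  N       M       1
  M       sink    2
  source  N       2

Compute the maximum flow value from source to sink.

1

Augment source→N→M→sink: bottleneck 1. Total 1.
No augmenting path remains in the residual graph.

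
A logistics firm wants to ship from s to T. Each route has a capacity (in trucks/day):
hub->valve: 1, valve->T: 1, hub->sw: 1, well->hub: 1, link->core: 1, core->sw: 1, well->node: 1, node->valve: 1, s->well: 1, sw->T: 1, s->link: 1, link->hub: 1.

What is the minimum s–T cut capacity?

Max flow = 2 (via 2 augmenting paths).
In the residual at optimum, the set reachable from s is {s}.
Cut edges: s->link (cap 1), s->well (cap 1). Sum = 2.

2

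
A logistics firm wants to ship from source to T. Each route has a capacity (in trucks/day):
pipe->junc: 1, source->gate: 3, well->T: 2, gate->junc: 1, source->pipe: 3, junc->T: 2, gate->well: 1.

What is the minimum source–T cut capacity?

Max flow = 3 (via 3 augmenting paths).
In the residual at optimum, the set reachable from source is {gate, pipe, source}.
Cut edges: gate->well (cap 1), gate->junc (cap 1), pipe->junc (cap 1). Sum = 3.

3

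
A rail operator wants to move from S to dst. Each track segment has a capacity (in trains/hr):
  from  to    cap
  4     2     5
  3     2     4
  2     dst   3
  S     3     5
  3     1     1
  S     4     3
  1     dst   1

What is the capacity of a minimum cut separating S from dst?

4

Max flow = 4 (via 2 augmenting paths).
In the residual at optimum, the set reachable from S is {2, 3, 4, S}.
Cut edges: 3->1 (cap 1), 2->dst (cap 3). Sum = 4.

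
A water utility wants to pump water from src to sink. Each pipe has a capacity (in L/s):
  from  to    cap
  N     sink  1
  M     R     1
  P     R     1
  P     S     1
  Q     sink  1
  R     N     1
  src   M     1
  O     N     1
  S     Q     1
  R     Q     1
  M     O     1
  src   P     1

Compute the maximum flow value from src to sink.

2

Augment src→M→O→N→sink: bottleneck 1. Total 1.
Augment src→P→R→Q→sink: bottleneck 1. Total 2.
No augmenting path remains in the residual graph.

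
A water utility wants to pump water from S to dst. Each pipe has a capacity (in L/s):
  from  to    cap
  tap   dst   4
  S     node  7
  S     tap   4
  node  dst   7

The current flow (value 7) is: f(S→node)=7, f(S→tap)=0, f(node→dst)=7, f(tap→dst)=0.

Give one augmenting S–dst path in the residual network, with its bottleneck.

S→tap→dst, bottleneck 4

Residual along S→tap→dst: S→tap: 4, tap→dst: 4.
Bottleneck = min = 4.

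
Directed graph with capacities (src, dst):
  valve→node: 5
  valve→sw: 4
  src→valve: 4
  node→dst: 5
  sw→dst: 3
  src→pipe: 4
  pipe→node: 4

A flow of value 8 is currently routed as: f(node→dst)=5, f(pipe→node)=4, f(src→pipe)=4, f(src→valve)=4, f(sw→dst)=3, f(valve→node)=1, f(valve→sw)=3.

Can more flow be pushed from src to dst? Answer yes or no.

No

Residual reachable from src: {src}; dst is not reachable.
Saturated cut: src→valve, src→pipe with total capacity 8 = current flow value. Flow is maximum.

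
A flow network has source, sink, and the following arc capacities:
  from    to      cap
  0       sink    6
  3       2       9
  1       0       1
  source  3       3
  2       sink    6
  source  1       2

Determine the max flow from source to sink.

Augment source→1→0→sink: bottleneck 1. Total 1.
Augment source→3→2→sink: bottleneck 3. Total 4.
No augmenting path remains in the residual graph.

4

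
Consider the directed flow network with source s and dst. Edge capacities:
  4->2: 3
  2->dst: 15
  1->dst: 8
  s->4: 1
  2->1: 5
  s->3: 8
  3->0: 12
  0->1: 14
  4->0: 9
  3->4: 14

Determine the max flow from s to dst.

Augment s->4->2->dst: bottleneck 1. Total 1.
Augment s->3->4->2->dst: bottleneck 2. Total 3.
Augment s->3->0->1->dst: bottleneck 6. Total 9.
No augmenting path remains in the residual graph.

9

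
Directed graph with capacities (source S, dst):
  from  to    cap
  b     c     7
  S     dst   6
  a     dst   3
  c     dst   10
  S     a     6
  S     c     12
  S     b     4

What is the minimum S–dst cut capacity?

Max flow = 19 (via 3 augmenting paths).
In the residual at optimum, the set reachable from S is {S, a, b, c}.
Cut edges: S→dst (cap 6), c→dst (cap 10), a→dst (cap 3). Sum = 19.

19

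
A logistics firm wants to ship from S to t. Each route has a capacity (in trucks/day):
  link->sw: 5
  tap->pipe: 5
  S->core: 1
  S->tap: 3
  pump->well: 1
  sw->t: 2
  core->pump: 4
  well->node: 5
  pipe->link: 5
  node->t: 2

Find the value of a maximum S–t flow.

3

Augment S->core->pump->well->node->t: bottleneck 1. Total 1.
Augment S->tap->pipe->link->sw->t: bottleneck 2. Total 3.
No augmenting path remains in the residual graph.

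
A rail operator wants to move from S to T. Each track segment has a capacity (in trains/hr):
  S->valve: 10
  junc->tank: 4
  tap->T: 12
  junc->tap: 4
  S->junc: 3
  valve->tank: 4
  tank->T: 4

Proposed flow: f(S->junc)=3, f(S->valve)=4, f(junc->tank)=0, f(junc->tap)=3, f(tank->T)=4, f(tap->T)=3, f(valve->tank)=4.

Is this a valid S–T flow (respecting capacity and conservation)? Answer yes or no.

Yes

Every edge has 0 ≤ f(e) ≤ cap(e).
At each intermediate node, inflow equals outflow.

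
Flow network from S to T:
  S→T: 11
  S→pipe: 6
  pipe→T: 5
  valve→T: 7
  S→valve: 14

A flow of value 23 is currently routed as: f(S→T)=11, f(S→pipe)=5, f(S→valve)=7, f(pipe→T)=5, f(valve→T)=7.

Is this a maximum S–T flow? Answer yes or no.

Residual reachable from S: {S, pipe, valve}; T is not reachable.
Saturated cut: S→T, pipe→T, valve→T with total capacity 23 = current flow value. Flow is maximum.

Yes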